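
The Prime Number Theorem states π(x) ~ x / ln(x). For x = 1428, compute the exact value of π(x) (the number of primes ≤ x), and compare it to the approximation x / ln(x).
π(1428) = 225;  x/ln(x) ≈ 196.59;  relative error ≈ 12.63%.

Directly count primes up to 1428: π(1428) = 225. The PNT approximation gives 1428/ln(1428) ≈ 1428/7.26403 ≈ 196.59. Relative error (π(x) − x/ln(x)) / π(x) ≈ 12.63%; the approximation is known to undercount slightly (Li(x) is a better estimate).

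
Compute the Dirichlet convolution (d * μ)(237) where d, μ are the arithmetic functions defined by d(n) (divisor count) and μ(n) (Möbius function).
(d * μ)(237) = 1

Divisors of 237: [1, 3, 79, 237]. For each d | 237:
  d = 1: d(1) · μ(237/1) = 1 · 1 = 1
  d = 3: d(3) · μ(237/3) = 2 · -1 = -2
  d = 79: d(79) · μ(237/79) = 2 · -1 = -2
  d = 237: d(237) · μ(237/237) = 4 · 1 = 4
Summing: (d * μ)(237) = 1 + -2 + -2 + 4 = 1.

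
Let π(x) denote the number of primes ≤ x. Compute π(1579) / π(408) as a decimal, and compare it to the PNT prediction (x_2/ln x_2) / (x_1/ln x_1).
π(1579)/π(408) = 249/79 ≈ 3.1519;  PNT prediction ≈ 3.1589.

π(408) = 79 and π(1579) = 249, so π(1579)/π(408) ≈ 3.1519. The PNT-predicted ratio is (1579/ln(1579)) / (408/ln(408)) ≈ 3.1589. The two agree to within a few percent, as expected.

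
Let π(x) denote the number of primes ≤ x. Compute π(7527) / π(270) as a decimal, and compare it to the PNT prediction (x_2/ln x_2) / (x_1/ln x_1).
π(7527)/π(270) = 953/57 ≈ 16.7193;  PNT prediction ≈ 17.4846.

π(270) = 57 and π(7527) = 953, so π(7527)/π(270) ≈ 16.7193. The PNT-predicted ratio is (7527/ln(7527)) / (270/ln(270)) ≈ 17.4846. The two agree to within a few percent, as expected.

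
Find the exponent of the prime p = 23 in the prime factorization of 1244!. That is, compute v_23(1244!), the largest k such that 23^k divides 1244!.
v_23(1244!) = 56

Legendre's formula: v_p(n!) = Σ_{k ≥ 1} ⌊n / p^k⌋. For p = 23, n = 1244, the terms are:
  ⌊1244/23^1⌋ = ⌊1244/23⌋ = 54
  ⌊1244/23^2⌋ = ⌊1244/529⌋ = 2
(the next term ⌊1244/23^3⌋ = 0, terminating the sum). Summing: v_23(1244!) = 54 + 2 = 56.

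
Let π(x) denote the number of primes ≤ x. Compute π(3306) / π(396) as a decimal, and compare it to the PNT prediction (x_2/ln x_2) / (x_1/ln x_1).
π(3306)/π(396) = 464/77 ≈ 6.0260;  PNT prediction ≈ 6.1622.

π(396) = 77 and π(3306) = 464, so π(3306)/π(396) ≈ 6.0260. The PNT-predicted ratio is (3306/ln(3306)) / (396/ln(396)) ≈ 6.1622. The two agree to within a few percent, as expected.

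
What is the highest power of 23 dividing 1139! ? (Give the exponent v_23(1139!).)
v_23(1139!) = 51

Legendre's formula: v_p(n!) = Σ_{k ≥ 1} ⌊n / p^k⌋. For p = 23, n = 1139, the terms are:
  ⌊1139/23^1⌋ = ⌊1139/23⌋ = 49
  ⌊1139/23^2⌋ = ⌊1139/529⌋ = 2
(the next term ⌊1139/23^3⌋ = 0, terminating the sum). Summing: v_23(1139!) = 49 + 2 = 51.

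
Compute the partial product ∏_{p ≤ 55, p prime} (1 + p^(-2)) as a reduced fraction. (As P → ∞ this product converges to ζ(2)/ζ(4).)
∏ = 5396954168104720000000000/3563579332076505044832837

The primes p ≤ 55 are [2, 3, 5, 7, 11, 13, 17, 19, 23, 29, 31, 37, 41, 43, 47, 53]. For each, (1 + 1/p^2) = (p^2 + 1)/p^2. Multiplying these fractions over p ∈ [2, 3, 5, 7, 11, 13, 17, 19, 23, 29, 31, 37, 41, 43, 47, 53] gives 5396954168104720000000000/3563579332076505044832837. (In the limit P → ∞ this tends to ζ(2)/ζ(4).)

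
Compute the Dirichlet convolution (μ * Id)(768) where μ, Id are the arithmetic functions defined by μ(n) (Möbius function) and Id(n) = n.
(μ * Id)(768) = 256

Divisors of 768: [1, 2, 3, 4, 6, 8, 12, 16, 24, 32, 48, 64, 96, 128, 192, 256, 384, 768]. For each d | 768:
  d = 1: μ(1) · Id(768/1) = 1 · 768 = 768
  d = 2: μ(2) · Id(768/2) = -1 · 384 = -384
  d = 3: μ(3) · Id(768/3) = -1 · 256 = -256
  d = 4: μ(4) · Id(768/4) = 0 · 192 = 0
  d = 6: μ(6) · Id(768/6) = 1 · 128 = 128
  d = 8: μ(8) · Id(768/8) = 0 · 96 = 0
  d = 12: μ(12) · Id(768/12) = 0 · 64 = 0
  d = 16: μ(16) · Id(768/16) = 0 · 48 = 0
  d = 24: μ(24) · Id(768/24) = 0 · 32 = 0
  d = 32: μ(32) · Id(768/32) = 0 · 24 = 0
  d = 48: μ(48) · Id(768/48) = 0 · 16 = 0
  d = 64: μ(64) · Id(768/64) = 0 · 12 = 0
  d = 96: μ(96) · Id(768/96) = 0 · 8 = 0
  d = 128: μ(128) · Id(768/128) = 0 · 6 = 0
  d = 192: μ(192) · Id(768/192) = 0 · 4 = 0
  d = 256: μ(256) · Id(768/256) = 0 · 3 = 0
  d = 384: μ(384) · Id(768/384) = 0 · 2 = 0
  d = 768: μ(768) · Id(768/768) = 0 · 1 = 0
Summing: (μ * Id)(768) = 768 + -384 + -256 + 0 + 128 + 0 + 0 + 0 + 0 + 0 + 0 + 0 + 0 + 0 + 0 + 0 + 0 + 0 = 256.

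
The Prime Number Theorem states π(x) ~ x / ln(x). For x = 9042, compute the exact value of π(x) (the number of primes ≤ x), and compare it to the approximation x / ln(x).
π(9042) = 1123;  x/ln(x) ≈ 992.58;  relative error ≈ 11.61%.

Directly count primes up to 9042: π(9042) = 1123. The PNT approximation gives 9042/ln(9042) ≈ 9042/9.10964 ≈ 992.58. Relative error (π(x) − x/ln(x)) / π(x) ≈ 11.61%; the approximation is known to undercount slightly (Li(x) is a better estimate).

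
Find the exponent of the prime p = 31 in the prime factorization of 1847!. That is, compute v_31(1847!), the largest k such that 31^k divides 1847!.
v_31(1847!) = 60

Legendre's formula: v_p(n!) = Σ_{k ≥ 1} ⌊n / p^k⌋. For p = 31, n = 1847, the terms are:
  ⌊1847/31^1⌋ = ⌊1847/31⌋ = 59
  ⌊1847/31^2⌋ = ⌊1847/961⌋ = 1
(the next term ⌊1847/31^3⌋ = 0, terminating the sum). Summing: v_31(1847!) = 59 + 1 = 60.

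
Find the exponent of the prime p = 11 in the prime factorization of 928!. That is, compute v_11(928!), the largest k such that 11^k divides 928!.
v_11(928!) = 91

Legendre's formula: v_p(n!) = Σ_{k ≥ 1} ⌊n / p^k⌋. For p = 11, n = 928, the terms are:
  ⌊928/11^1⌋ = ⌊928/11⌋ = 84
  ⌊928/11^2⌋ = ⌊928/121⌋ = 7
(the next term ⌊928/11^3⌋ = 0, terminating the sum). Summing: v_11(928!) = 84 + 7 = 91.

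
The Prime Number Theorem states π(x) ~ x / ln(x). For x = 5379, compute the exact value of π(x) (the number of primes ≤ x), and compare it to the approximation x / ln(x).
π(5379) = 708;  x/ln(x) ≈ 626.17;  relative error ≈ 11.56%.

Directly count primes up to 5379: π(5379) = 708. The PNT approximation gives 5379/ln(5379) ≈ 5379/8.59026 ≈ 626.17. Relative error (π(x) − x/ln(x)) / π(x) ≈ 11.56%; the approximation is known to undercount slightly (Li(x) is a better estimate).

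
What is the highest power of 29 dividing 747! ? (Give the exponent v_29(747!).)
v_29(747!) = 25

Legendre's formula: v_p(n!) = Σ_{k ≥ 1} ⌊n / p^k⌋. For p = 29, n = 747, the terms are:
  ⌊747/29^1⌋ = ⌊747/29⌋ = 25
(the next term ⌊747/29^2⌋ = 0, terminating the sum). Summing: v_29(747!) = 25 = 25.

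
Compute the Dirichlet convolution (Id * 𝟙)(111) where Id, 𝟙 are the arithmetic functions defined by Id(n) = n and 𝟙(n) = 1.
(Id * 𝟙)(111) = 152

Divisors of 111: [1, 3, 37, 111]. For each d | 111:
  d = 1: Id(1) · 𝟙(111/1) = 1 · 1 = 1
  d = 3: Id(3) · 𝟙(111/3) = 3 · 1 = 3
  d = 37: Id(37) · 𝟙(111/37) = 37 · 1 = 37
  d = 111: Id(111) · 𝟙(111/111) = 111 · 1 = 111
Summing: (Id * 𝟙)(111) = 1 + 3 + 37 + 111 = 152.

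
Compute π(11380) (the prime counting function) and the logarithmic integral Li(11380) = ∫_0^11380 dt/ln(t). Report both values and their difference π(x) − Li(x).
π(11380) = 1373;  Li(11380) ≈ 1394.90;  π(x) − Li(x) ≈ -21.90.

Direct count of primes ≤ 11380 gives π(11380) = 1373. Numerical evaluation of the logarithmic integral gives Li(11380) ≈ 1394.90. The difference π(x) − Li(x) ≈ -21.90 is typically negative for small/moderate x (Li(x) overestimates), though Littlewood's theorem shows this sign changes infinitely often.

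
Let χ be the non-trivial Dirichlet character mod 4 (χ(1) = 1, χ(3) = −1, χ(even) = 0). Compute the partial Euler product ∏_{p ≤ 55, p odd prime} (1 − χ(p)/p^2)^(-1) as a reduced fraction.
∏ = 6080498115610191266973991/6635764829241999360000000

The odd primes p ≤ 55 are [3, 5, 7, 11, 13, 17, 19, 23, 29, 31, 37, 41, 43, 47, 53]. For each, χ(p) = 1 if p ≡ 1 mod 4, χ(p) = −1 if p ≡ 3 mod 4. Taking (1 − χ(p)/p^2)^(-1) = p^2/(p^2 − χ(p)): (1 − (-1)/3^2)^(-1) · (1 − (1)/5^2)^(-1) · (1 − (-1)/7^2)^(-1) · (1 − (-1)/11^2)^(-1) · (1 − (1)/13^2)^(-1) · (1 − (1)/17^2)^(-1) · (1 − (-1)/19^2)^(-1) · (1 − (-1)/23^2)^(-1) · (1 − (1)/29^2)^(-1) · (1 − (-1)/31^2)^(-1) · (1 − (1)/37^2)^(-1) · (1 − (1)/41^2)^(-1) · (1 − (-1)/43^2)^(-1) · (1 − (-1)/47^2)^(-1) · (1 − (1)/53^2)^(-1) = 6080498115610191266973991/6635764829241999360000000.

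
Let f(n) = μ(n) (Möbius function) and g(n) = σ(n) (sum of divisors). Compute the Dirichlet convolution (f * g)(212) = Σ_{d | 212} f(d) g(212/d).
(μ * σ)(212) = 212

Divisors of 212: [1, 2, 4, 53, 106, 212]. For each d | 212:
  d = 1: μ(1) · σ(212/1) = 1 · 378 = 378
  d = 2: μ(2) · σ(212/2) = -1 · 162 = -162
  d = 4: μ(4) · σ(212/4) = 0 · 54 = 0
  d = 53: μ(53) · σ(212/53) = -1 · 7 = -7
  d = 106: μ(106) · σ(212/106) = 1 · 3 = 3
  d = 212: μ(212) · σ(212/212) = 0 · 1 = 0
Summing: (μ * σ)(212) = 378 + -162 + 0 + -7 + 3 + 0 = 212.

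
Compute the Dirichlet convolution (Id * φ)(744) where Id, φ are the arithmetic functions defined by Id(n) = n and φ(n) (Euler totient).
(Id * φ)(744) = 6100

Divisors of 744: [1, 2, 3, 4, 6, 8, 12, 24, 31, 62, 93, 124, 186, 248, 372, 744]. For each d | 744:
  d = 1: Id(1) · φ(744/1) = 1 · 240 = 240
  d = 2: Id(2) · φ(744/2) = 2 · 120 = 240
  d = 3: Id(3) · φ(744/3) = 3 · 120 = 360
  d = 4: Id(4) · φ(744/4) = 4 · 60 = 240
  d = 6: Id(6) · φ(744/6) = 6 · 60 = 360
  d = 8: Id(8) · φ(744/8) = 8 · 60 = 480
  d = 12: Id(12) · φ(744/12) = 12 · 30 = 360
  d = 24: Id(24) · φ(744/24) = 24 · 30 = 720
  d = 31: Id(31) · φ(744/31) = 31 · 8 = 248
  d = 62: Id(62) · φ(744/62) = 62 · 4 = 248
  d = 93: Id(93) · φ(744/93) = 93 · 4 = 372
  d = 124: Id(124) · φ(744/124) = 124 · 2 = 248
  d = 186: Id(186) · φ(744/186) = 186 · 2 = 372
  d = 248: Id(248) · φ(744/248) = 248 · 2 = 496
  d = 372: Id(372) · φ(744/372) = 372 · 1 = 372
  d = 744: Id(744) · φ(744/744) = 744 · 1 = 744
Summing: (Id * φ)(744) = 240 + 240 + 360 + 240 + 360 + 480 + 360 + 720 + 248 + 248 + 372 + 248 + 372 + 496 + 372 + 744 = 6100.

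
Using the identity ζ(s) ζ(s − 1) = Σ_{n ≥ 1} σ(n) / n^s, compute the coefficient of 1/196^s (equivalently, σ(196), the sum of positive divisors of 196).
σ(196) = 399

In the product (Σ m^0/m^s)(Σ k / k^s) = Σ (Σ_{d | n} d) / n^s, the coefficient of 1/n^s is σ(n) = Σ_{d | n} d. For n = 196, divisors are [1, 2, 4, 7, 14, 28, 49, 98, 196]; summing: σ(196) = 399.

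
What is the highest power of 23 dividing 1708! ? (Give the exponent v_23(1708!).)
v_23(1708!) = 77

Legendre's formula: v_p(n!) = Σ_{k ≥ 1} ⌊n / p^k⌋. For p = 23, n = 1708, the terms are:
  ⌊1708/23^1⌋ = ⌊1708/23⌋ = 74
  ⌊1708/23^2⌋ = ⌊1708/529⌋ = 3
(the next term ⌊1708/23^3⌋ = 0, terminating the sum). Summing: v_23(1708!) = 74 + 3 = 77.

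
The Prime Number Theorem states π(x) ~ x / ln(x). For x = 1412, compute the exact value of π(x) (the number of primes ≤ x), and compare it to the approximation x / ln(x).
π(1412) = 223;  x/ln(x) ≈ 194.68;  relative error ≈ 12.70%.

Directly count primes up to 1412: π(1412) = 223. The PNT approximation gives 1412/ln(1412) ≈ 1412/7.25276 ≈ 194.68. Relative error (π(x) − x/ln(x)) / π(x) ≈ 12.70%; the approximation is known to undercount slightly (Li(x) is a better estimate).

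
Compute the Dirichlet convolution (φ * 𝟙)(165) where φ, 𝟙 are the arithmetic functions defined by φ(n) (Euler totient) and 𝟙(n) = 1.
(φ * 𝟙)(165) = 165

Divisors of 165: [1, 3, 5, 11, 15, 33, 55, 165]. For each d | 165:
  d = 1: φ(1) · 𝟙(165/1) = 1 · 1 = 1
  d = 3: φ(3) · 𝟙(165/3) = 2 · 1 = 2
  d = 5: φ(5) · 𝟙(165/5) = 4 · 1 = 4
  d = 11: φ(11) · 𝟙(165/11) = 10 · 1 = 10
  d = 15: φ(15) · 𝟙(165/15) = 8 · 1 = 8
  d = 33: φ(33) · 𝟙(165/33) = 20 · 1 = 20
  d = 55: φ(55) · 𝟙(165/55) = 40 · 1 = 40
  d = 165: φ(165) · 𝟙(165/165) = 80 · 1 = 80
Summing: (φ * 𝟙)(165) = 1 + 2 + 4 + 10 + 8 + 20 + 40 + 80 = 165.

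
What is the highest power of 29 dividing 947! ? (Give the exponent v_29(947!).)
v_29(947!) = 33

Legendre's formula: v_p(n!) = Σ_{k ≥ 1} ⌊n / p^k⌋. For p = 29, n = 947, the terms are:
  ⌊947/29^1⌋ = ⌊947/29⌋ = 32
  ⌊947/29^2⌋ = ⌊947/841⌋ = 1
(the next term ⌊947/29^3⌋ = 0, terminating the sum). Summing: v_29(947!) = 32 + 1 = 33.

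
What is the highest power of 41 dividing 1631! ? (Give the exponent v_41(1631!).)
v_41(1631!) = 39

Legendre's formula: v_p(n!) = Σ_{k ≥ 1} ⌊n / p^k⌋. For p = 41, n = 1631, the terms are:
  ⌊1631/41^1⌋ = ⌊1631/41⌋ = 39
(the next term ⌊1631/41^2⌋ = 0, terminating the sum). Summing: v_41(1631!) = 39 = 39.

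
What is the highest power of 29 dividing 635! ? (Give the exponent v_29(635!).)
v_29(635!) = 21

Legendre's formula: v_p(n!) = Σ_{k ≥ 1} ⌊n / p^k⌋. For p = 29, n = 635, the terms are:
  ⌊635/29^1⌋ = ⌊635/29⌋ = 21
(the next term ⌊635/29^2⌋ = 0, terminating the sum). Summing: v_29(635!) = 21 = 21.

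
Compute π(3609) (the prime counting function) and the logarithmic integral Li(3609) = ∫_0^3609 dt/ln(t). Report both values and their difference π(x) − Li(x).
π(3609) = 504;  Li(3609) ≈ 517.93;  π(x) − Li(x) ≈ -13.93.

Direct count of primes ≤ 3609 gives π(3609) = 504. Numerical evaluation of the logarithmic integral gives Li(3609) ≈ 517.93. The difference π(x) − Li(x) ≈ -13.93 is typically negative for small/moderate x (Li(x) overestimates), though Littlewood's theorem shows this sign changes infinitely often.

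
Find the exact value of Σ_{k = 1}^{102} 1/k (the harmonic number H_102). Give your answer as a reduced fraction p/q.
H_102 = 1466680552926312970266451896162877432149019/281670315928038407744716588098661706369472

Direct summation: H_102 = 1 + 1/2 + ... + 1/102. The least common denominator is lcm(1, ..., 102) = 7041757898200960193617914702466542659236800; over this denominator the numerator is 7041757898200960193617914702466542659236800 + 3520878949100480096808957351233271329618400 + 2347252632733653397872638234155514219745600 + 1760439474550240048404478675616635664809200 + 1408351579640192038723582940493308531847360 + 1173626316366826698936319117077757109872800 + 1005965414028708599088273528923791808462400 + 880219737275120024202239337808317832404600 + 782417544244551132624212744718504739915200 + 704175789820096019361791470246654265923680 + 640159808927360017601628609315140241748800 + 586813158183413349468159558538878554936400 + 541673684476996937970608823266657127633600 + 502982707014354299544136764461895904231200 + 469450526546730679574527646831102843949120 + 440109868637560012101119668904158916202300 + 414221052835350599624583217792149568190400 + 391208772122275566312106372359252369957600 + 370618836747418957558837615919291718907200 + 352087894910048009680895735123327132961840 + 335321804676236199696091176307930602820800 + 320079904463680008800814304657570120874400 + 306163386878302617113822378368110550401600 + 293406579091706674734079779269439277468200 + 281670315928038407744716588098661706369472 + 270836842238498468985304411633328563816800 + 260805848081517044208070914906168246638400 + 251491353507177149772068382230947952115600 + 242819237868998627366134989740225608939200 + 234725263273365339787263823415551421974560 + 227153480587127748181223054918275569652800 + 220054934318780006050559834452079458101150 + 213386602975786672533876203105046747249600 + 207110526417675299812291608896074784095200 + 201193082805741719817654705784758361692480 + 195604386061137783156053186179626184978800 + 190317781032458383611294991958555207006400 + 185309418373709478779418807959645859453600 + 180557894825665645990202941088885709211200 + 176043947455024004840447867561663566480920 + 171750192639047809600436943962598601444800 + 167660902338118099848045588153965301410400 + 163761811586068841712044527964338201377600 + 160039952231840004400407152328785060437200 + 156483508848910226524842548943700947983040 + 153081693439151308556911189184055275200800 + 149824636131935323268466270265245588494400 + 146703289545853337367039889634719638734100 + 143709344861244085584039075560541686923200 + 140835157964019203872358294049330853184736 + 138073684278450199874861072597383189396800 + 135418421119249234492652205816664281908400 + 132863356569829437615432352876727219985600 + 130402924040758522104035457453084123319200 + 128031961785472003520325721863028048349760 + 125745676753588574886034191115473976057800 + 123539612249139652519612538639763906302400 + 121409618934499313683067494870112804469600 + 119351828783067121925727367838415977275200 + 117362631636682669893631911707775710987280 + 115438654068868199895375650860107256708800 + 113576740293563874090611527459137784826400 + 111773934892078733232030392102643534273600 + 110027467159390003025279917226039729050575 + 108334736895399387594121764653331425526720 + 106693301487893336266938101552523373624800 + 105100864152253137218177831380097651630400 + 103555263208837649906145804448037392047600 + 102054462292767539037940792789370183467200 + 100596541402870859908827352892379180846240 + 99179688707055777374900207076993558580800 + 97802193030568891578026593089813092489400 + 96462436961656988953670064417349899441600 + 95158890516229191805647495979277603503200 + 93890105309346135914905529366220568789824 + 92654709186854739389709403979822929726800 + 91451401275337145371661229902162891678400 + 90278947412832822995101470544442854605600 + 89136175926594432830606515221095476699200 + 88021973727512002420223933780831783240460 + 86935282693839014736023638302056082212800 + 85875096319523904800218471981299300722400 + 84840456604830845706239936174295694689600 + 83830451169059049924022794076982650705200 + 82844210567070119924916643558429913638080 + 81880905793034420856022263982169100688800 + 80939745956332875788711663246741869646400 + 80019976115920002200203576164392530218600 + 79120875260684945995706906769286996171200 + 78241754424455113262421274471850473991520 + 77381954925285276852944117609522446804800 + 76540846719575654278455594592027637600400 + 75717826862375916060407684972758523217600 + 74912318065967661634233135132622794247200 + 74123767349483791511767523183858343781440 + 73351644772926668683519944817359819367050 + 72595442249494434985751697963572604734400 + 71854672430622042792019537780270843461600 + 71128867658595557511292067701682249083200 + 70417578982009601936179147024665426592368 + 69720375229712477164533808935312303556800 + 69036842139225099937430536298691594698400 = 36667013823157824256661297404071935803725475, so H_102 = 36667013823157824256661297404071935803725475/7041757898200960193617914702466542659236800; reducing by gcd(36667013823157824256661297404071935803725475, 7041757898200960193617914702466542659236800) = 25 gives 1466680552926312970266451896162877432149019/281670315928038407744716588098661706369472 ≈ 5.20708. (The PNT-adjacent estimate ln(102) + γ ≈ 5.20219 matches within O(1/n).)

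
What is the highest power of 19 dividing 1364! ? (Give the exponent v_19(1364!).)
v_19(1364!) = 74

Legendre's formula: v_p(n!) = Σ_{k ≥ 1} ⌊n / p^k⌋. For p = 19, n = 1364, the terms are:
  ⌊1364/19^1⌋ = ⌊1364/19⌋ = 71
  ⌊1364/19^2⌋ = ⌊1364/361⌋ = 3
(the next term ⌊1364/19^3⌋ = 0, terminating the sum). Summing: v_19(1364!) = 71 + 3 = 74.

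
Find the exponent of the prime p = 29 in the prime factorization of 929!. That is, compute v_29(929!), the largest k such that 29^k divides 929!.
v_29(929!) = 33

Legendre's formula: v_p(n!) = Σ_{k ≥ 1} ⌊n / p^k⌋. For p = 29, n = 929, the terms are:
  ⌊929/29^1⌋ = ⌊929/29⌋ = 32
  ⌊929/29^2⌋ = ⌊929/841⌋ = 1
(the next term ⌊929/29^3⌋ = 0, terminating the sum). Summing: v_29(929!) = 32 + 1 = 33.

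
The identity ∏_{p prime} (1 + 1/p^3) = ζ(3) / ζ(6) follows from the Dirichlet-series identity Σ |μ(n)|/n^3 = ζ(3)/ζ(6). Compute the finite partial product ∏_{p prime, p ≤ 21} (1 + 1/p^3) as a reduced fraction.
∏ = 223851228120576/189501362017825

The primes p ≤ 21 are [2, 3, 5, 7, 11, 13, 17, 19]. For each, (1 + 1/p^3) = (p^3 + 1)/p^3. Multiplying these fractions over p ∈ [2, 3, 5, 7, 11, 13, 17, 19] gives 223851228120576/189501362017825. (In the limit P → ∞ this tends to ζ(3)/ζ(6).)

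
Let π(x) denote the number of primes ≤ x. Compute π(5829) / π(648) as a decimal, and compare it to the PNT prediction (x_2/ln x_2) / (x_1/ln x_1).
π(5829)/π(648) = 765/118 ≈ 6.4831;  PNT prediction ≈ 6.7164.

π(648) = 118 and π(5829) = 765, so π(5829)/π(648) ≈ 6.4831. The PNT-predicted ratio is (5829/ln(5829)) / (648/ln(648)) ≈ 6.7164. The two agree to within a few percent, as expected.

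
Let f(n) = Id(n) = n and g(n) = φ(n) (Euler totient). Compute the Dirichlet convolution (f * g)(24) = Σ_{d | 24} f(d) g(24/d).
(Id * φ)(24) = 100

Divisors of 24: [1, 2, 3, 4, 6, 8, 12, 24]. For each d | 24:
  d = 1: Id(1) · φ(24/1) = 1 · 8 = 8
  d = 2: Id(2) · φ(24/2) = 2 · 4 = 8
  d = 3: Id(3) · φ(24/3) = 3 · 4 = 12
  d = 4: Id(4) · φ(24/4) = 4 · 2 = 8
  d = 6: Id(6) · φ(24/6) = 6 · 2 = 12
  d = 8: Id(8) · φ(24/8) = 8 · 2 = 16
  d = 12: Id(12) · φ(24/12) = 12 · 1 = 12
  d = 24: Id(24) · φ(24/24) = 24 · 1 = 24
Summing: (Id * φ)(24) = 8 + 8 + 12 + 8 + 12 + 16 + 12 + 24 = 100.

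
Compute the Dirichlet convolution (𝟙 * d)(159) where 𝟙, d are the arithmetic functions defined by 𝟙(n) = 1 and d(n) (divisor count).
(𝟙 * d)(159) = 9

Divisors of 159: [1, 3, 53, 159]. For each d | 159:
  d = 1: 𝟙(1) · d(159/1) = 1 · 4 = 4
  d = 3: 𝟙(3) · d(159/3) = 1 · 2 = 2
  d = 53: 𝟙(53) · d(159/53) = 1 · 2 = 2
  d = 159: 𝟙(159) · d(159/159) = 1 · 1 = 1
Summing: (𝟙 * d)(159) = 4 + 2 + 2 + 1 = 9.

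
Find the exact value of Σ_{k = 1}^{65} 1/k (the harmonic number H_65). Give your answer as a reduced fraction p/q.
H_65 = 625192648726870088010174299/131362987122535807501262400

Direct summation: H_65 = 1 + 1/2 + ... + 1/65. The least common denominator is lcm(1, ..., 65) = 1182266884102822267511361600; over this denominator the numerator is 1182266884102822267511361600 + 591133442051411133755680800 + 394088961367607422503787200 + 295566721025705566877840400 + 236453376820564453502272320 + 197044480683803711251893600 + 168895269157546038215908800 + 147783360512852783438920200 + 131362987122535807501262400 + 118226688410282226751136160 + 107478807645711115228305600 + 98522240341901855625946800 + 90943606469447866731643200 + 84447634578773019107954400 + 78817792273521484500757440 + 73891680256426391719460100 + 69545110829577780441844800 + 65681493561267903750631200 + 62224572847516961447966400 + 59113344205141113375568080 + 56298423052515346071969600 + 53739403822855557614152800 + 51402908004470533370059200 + 49261120170950927812973400 + 47290675364112890700454464 + 45471803234723933365821600 + 43787662374178602500420800 + 42223817289386509553977200 + 40767823589752491983150400 + 39408896136760742250378720 + 38137641422671686048753600 + 36945840128213195859730050 + 35826269215237038409435200 + 34772555414788890220922400 + 33779053831509207643181760 + 32840746780633951875315600 + 31953159029806007230036800 + 31112286423758480723983200 + 30314535489815955577214400 + 29556672102570556687784040 + 28835777661044445549057600 + 28149211526257673035984800 + 27494578700065634128171200 + 26869701911427778807076400 + 26272597424507161500252480 + 25701454002235266685029600 + 25154614555379197181092800 + 24630560085475463906486700 + 24127895593935148316558400 + 23645337682056445350227232 + 23181703609859260147281600 + 22735901617361966682910800 + 22306922341562684292667200 + 21893831187089301250210400 + 21495761529142223045661120 + 21111908644693254776988600 + 20741524282505653815988800 + 20383911794876245991575200 + 20038421764454614703582400 + 19704448068380371125189360 + 19381424329554463401825600 + 19068820711335843024376800 + 18766141017505115357323200 + 18472920064106597929865025 + 18188721293889573346328640 = 5626733838541830792091568691, so H_65 = 5626733838541830792091568691/1182266884102822267511361600; reducing by gcd(5626733838541830792091568691, 1182266884102822267511361600) = 9 gives 625192648726870088010174299/131362987122535807501262400 ≈ 4.75928. (The PNT-adjacent estimate ln(65) + γ ≈ 4.75160 matches within O(1/n).)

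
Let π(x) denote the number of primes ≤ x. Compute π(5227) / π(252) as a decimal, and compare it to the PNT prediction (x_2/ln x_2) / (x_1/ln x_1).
π(5227)/π(252) = 694/54 ≈ 12.8519;  PNT prediction ≈ 13.3961.

π(252) = 54 and π(5227) = 694, so π(5227)/π(252) ≈ 12.8519. The PNT-predicted ratio is (5227/ln(5227)) / (252/ln(252)) ≈ 13.3961. The two agree to within a few percent, as expected.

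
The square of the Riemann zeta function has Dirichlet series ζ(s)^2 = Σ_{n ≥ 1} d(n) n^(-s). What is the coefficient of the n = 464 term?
d(464) = 10

ζ(s)^2 = (Σ 1/m^s)(Σ 1/k^s). The coefficient of 1/n^s in the product is the number of ordered pairs (m, k) with mk = n, which equals d(n). For n = 464, divisors are [1, 2, 4, 8, 16, 29, 58, 116, 232, 464], so d(464) = 10.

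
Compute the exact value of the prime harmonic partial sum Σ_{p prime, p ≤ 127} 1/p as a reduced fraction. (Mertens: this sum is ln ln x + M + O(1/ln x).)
Σ 1/p = 7457575819106455685806801283735357697478405891621/4014476939333036189094441199026045136645885247730

π(127) = 31, so the primes ≤ 127 are [2, 3, 5, 7, 11, 13, 17, 19, 23, 29, 31, 37, 41, 43, 47, 53, 59, 61, 67, 71, 73, 79, 83, 89, 97, 101, 103, 107, 109, 113, 127]. Summing 1/p over these primes: 7457575819106455685806801283735357697478405891621/4014476939333036189094441199026045136645885247730 ≈ 1.8577. Mertens estimate ln ln(127) + 0.2615 ≈ 1.8393.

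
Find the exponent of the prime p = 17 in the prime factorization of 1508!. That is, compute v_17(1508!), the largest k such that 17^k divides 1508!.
v_17(1508!) = 93

Legendre's formula: v_p(n!) = Σ_{k ≥ 1} ⌊n / p^k⌋. For p = 17, n = 1508, the terms are:
  ⌊1508/17^1⌋ = ⌊1508/17⌋ = 88
  ⌊1508/17^2⌋ = ⌊1508/289⌋ = 5
(the next term ⌊1508/17^3⌋ = 0, terminating the sum). Summing: v_17(1508!) = 88 + 5 = 93.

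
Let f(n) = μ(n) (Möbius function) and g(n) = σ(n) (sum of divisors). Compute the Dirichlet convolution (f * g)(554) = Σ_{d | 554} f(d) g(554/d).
(μ * σ)(554) = 554

Divisors of 554: [1, 2, 277, 554]. For each d | 554:
  d = 1: μ(1) · σ(554/1) = 1 · 834 = 834
  d = 2: μ(2) · σ(554/2) = -1 · 278 = -278
  d = 277: μ(277) · σ(554/277) = -1 · 3 = -3
  d = 554: μ(554) · σ(554/554) = 1 · 1 = 1
Summing: (μ * σ)(554) = 834 + -278 + -3 + 1 = 554.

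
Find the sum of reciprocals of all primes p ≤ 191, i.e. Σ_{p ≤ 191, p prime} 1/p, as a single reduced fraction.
Σ 1/p = 1993491118321872720749042237885450777194444627325999952379378899379116158063/1030893141925860008499560888835674370998623848299590975192766715520279329390

π(191) = 43, so the primes ≤ 191 are [2, 3, 5, 7, 11, 13, 17, 19, 23, 29, 31, 37, 41, 43, 47, 53, 59, 61, 67, 71, 73, 79, 83, 89, 97, 101, 103, 107, 109, 113, 127, 131, 137, 139, 149, 151, 157, 163, 167, 173, 179, 181, 191]. Summing 1/p over these primes: 1993491118321872720749042237885450777194444627325999952379378899379116158063/1030893141925860008499560888835674370998623848299590975192766715520279329390 ≈ 1.9338. Mertens estimate ln ln(191) + 0.2615 ≈ 1.9202.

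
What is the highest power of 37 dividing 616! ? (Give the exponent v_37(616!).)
v_37(616!) = 16

Legendre's formula: v_p(n!) = Σ_{k ≥ 1} ⌊n / p^k⌋. For p = 37, n = 616, the terms are:
  ⌊616/37^1⌋ = ⌊616/37⌋ = 16
(the next term ⌊616/37^2⌋ = 0, terminating the sum). Summing: v_37(616!) = 16 = 16.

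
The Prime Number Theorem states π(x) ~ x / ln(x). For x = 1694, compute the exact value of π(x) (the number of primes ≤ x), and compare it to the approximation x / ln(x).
π(1694) = 264;  x/ln(x) ≈ 227.85;  relative error ≈ 13.69%.

Directly count primes up to 1694: π(1694) = 264. The PNT approximation gives 1694/ln(1694) ≈ 1694/7.43485 ≈ 227.85. Relative error (π(x) − x/ln(x)) / π(x) ≈ 13.69%; the approximation is known to undercount slightly (Li(x) is a better estimate).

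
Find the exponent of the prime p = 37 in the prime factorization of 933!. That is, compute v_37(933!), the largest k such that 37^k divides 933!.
v_37(933!) = 25

Legendre's formula: v_p(n!) = Σ_{k ≥ 1} ⌊n / p^k⌋. For p = 37, n = 933, the terms are:
  ⌊933/37^1⌋ = ⌊933/37⌋ = 25
(the next term ⌊933/37^2⌋ = 0, terminating the sum). Summing: v_37(933!) = 25 = 25.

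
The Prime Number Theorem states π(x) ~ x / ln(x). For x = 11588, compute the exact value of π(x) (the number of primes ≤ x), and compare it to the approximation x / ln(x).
π(11588) = 1394;  x/ln(x) ≈ 1238.34;  relative error ≈ 11.17%.

Directly count primes up to 11588: π(11588) = 1394. The PNT approximation gives 11588/ln(11588) ≈ 11588/9.35773 ≈ 1238.34. Relative error (π(x) − x/ln(x)) / π(x) ≈ 11.17%; the approximation is known to undercount slightly (Li(x) is a better estimate).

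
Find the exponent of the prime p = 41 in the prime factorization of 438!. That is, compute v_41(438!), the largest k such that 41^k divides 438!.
v_41(438!) = 10

Legendre's formula: v_p(n!) = Σ_{k ≥ 1} ⌊n / p^k⌋. For p = 41, n = 438, the terms are:
  ⌊438/41^1⌋ = ⌊438/41⌋ = 10
(the next term ⌊438/41^2⌋ = 0, terminating the sum). Summing: v_41(438!) = 10 = 10.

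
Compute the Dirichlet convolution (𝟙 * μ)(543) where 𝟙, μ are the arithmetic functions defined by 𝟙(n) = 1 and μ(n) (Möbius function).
(𝟙 * μ)(543) = 0

Divisors of 543: [1, 3, 181, 543]. For each d | 543:
  d = 1: 𝟙(1) · μ(543/1) = 1 · 1 = 1
  d = 3: 𝟙(3) · μ(543/3) = 1 · -1 = -1
  d = 181: 𝟙(181) · μ(543/181) = 1 · -1 = -1
  d = 543: 𝟙(543) · μ(543/543) = 1 · 1 = 1
Summing: (𝟙 * μ)(543) = 1 + -1 + -1 + 1 = 0.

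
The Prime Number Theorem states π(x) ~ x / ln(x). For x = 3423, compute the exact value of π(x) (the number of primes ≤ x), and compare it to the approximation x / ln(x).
π(3423) = 480;  x/ln(x) ≈ 420.61;  relative error ≈ 12.37%.

Directly count primes up to 3423: π(3423) = 480. The PNT approximation gives 3423/ln(3423) ≈ 3423/8.13827 ≈ 420.61. Relative error (π(x) − x/ln(x)) / π(x) ≈ 12.37%; the approximation is known to undercount slightly (Li(x) is a better estimate).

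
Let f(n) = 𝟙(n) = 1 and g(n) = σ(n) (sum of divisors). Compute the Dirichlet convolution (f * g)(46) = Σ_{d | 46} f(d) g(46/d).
(𝟙 * σ)(46) = 100

Divisors of 46: [1, 2, 23, 46]. For each d | 46:
  d = 1: 𝟙(1) · σ(46/1) = 1 · 72 = 72
  d = 2: 𝟙(2) · σ(46/2) = 1 · 24 = 24
  d = 23: 𝟙(23) · σ(46/23) = 1 · 3 = 3
  d = 46: 𝟙(46) · σ(46/46) = 1 · 1 = 1
Summing: (𝟙 * σ)(46) = 72 + 24 + 3 + 1 = 100.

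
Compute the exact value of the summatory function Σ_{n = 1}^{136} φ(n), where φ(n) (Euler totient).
Σ_{n ≤ 136} φ(n) = 5634

Compute φ(n) for each 1 ≤ n ≤ 136: φ(1) = 1, φ(2) = 1, φ(3) = 2, φ(4) = 2, φ(5) = 4, φ(6) = 2, φ(7) = 6, φ(8) = 4, φ(9) = 6, φ(10) = 4, φ(11) = 10, φ(12) = 4, φ(13) = 12, φ(14) = 6, φ(15) = 8, φ(16) = 8, φ(17) = 16, φ(18) = 6, φ(19) = 18, φ(20) = 8, φ(21) = 12, φ(22) = 10, φ(23) = 22, φ(24) = 8, φ(25) = 20, φ(26) = 12, φ(27) = 18, φ(28) = 12, φ(29) = 28, φ(30) = 8, φ(31) = 30, φ(32) = 16, φ(33) = 20, φ(34) = 16, φ(35) = 24, φ(36) = 12, φ(37) = 36, φ(38) = 18, φ(39) = 24, φ(40) = 16, φ(41) = 40, φ(42) = 12, φ(43) = 42, φ(44) = 20, φ(45) = 24, φ(46) = 22, φ(47) = 46, φ(48) = 16, φ(49) = 42, φ(50) = 20, φ(51) = 32, φ(52) = 24, φ(53) = 52, φ(54) = 18, φ(55) = 40, φ(56) = 24, φ(57) = 36, φ(58) = 28, φ(59) = 58, φ(60) = 16, φ(61) = 60, φ(62) = 30, φ(63) = 36, φ(64) = 32, φ(65) = 48, φ(66) = 20, φ(67) = 66, φ(68) = 32, φ(69) = 44, φ(70) = 24, φ(71) = 70, φ(72) = 24, φ(73) = 72, φ(74) = 36, φ(75) = 40, φ(76) = 36, φ(77) = 60, φ(78) = 24, φ(79) = 78, φ(80) = 32, φ(81) = 54, φ(82) = 40, φ(83) = 82, φ(84) = 24, φ(85) = 64, φ(86) = 42, φ(87) = 56, φ(88) = 40, φ(89) = 88, φ(90) = 24, φ(91) = 72, φ(92) = 44, φ(93) = 60, φ(94) = 46, φ(95) = 72, φ(96) = 32, φ(97) = 96, φ(98) = 42, φ(99) = 60, φ(100) = 40, φ(101) = 100, φ(102) = 32, φ(103) = 102, φ(104) = 48, φ(105) = 48, φ(106) = 52, φ(107) = 106, φ(108) = 36, φ(109) = 108, φ(110) = 40, φ(111) = 72, φ(112) = 48, φ(113) = 112, φ(114) = 36, φ(115) = 88, φ(116) = 56, φ(117) = 72, φ(118) = 58, φ(119) = 96, φ(120) = 32, φ(121) = 110, φ(122) = 60, φ(123) = 80, φ(124) = 60, φ(125) = 100, φ(126) = 36, φ(127) = 126, φ(128) = 64, φ(129) = 84, φ(130) = 48, φ(131) = 130, φ(132) = 40, φ(133) = 108, φ(134) = 66, φ(135) = 72, φ(136) = 64. Summing all 136 values: 5634. (Average order: Σ_{n ≤ x} φ(n) ~ (3/π²) x². For x = 136, (3/π²)·136² ≈ 5622.11.)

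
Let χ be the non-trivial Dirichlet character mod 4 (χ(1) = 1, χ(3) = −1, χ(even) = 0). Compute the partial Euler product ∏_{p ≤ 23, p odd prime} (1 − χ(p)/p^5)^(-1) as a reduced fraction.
∏ = 19221914719363107239019289471588875/19296053991287416836128860852453376

The odd primes p ≤ 23 are [3, 5, 7, 11, 13, 17, 19, 23]. For each, χ(p) = 1 if p ≡ 1 mod 4, χ(p) = −1 if p ≡ 3 mod 4. Taking (1 − χ(p)/p^5)^(-1) = p^5/(p^5 − χ(p)): (1 − (-1)/3^5)^(-1) · (1 − (1)/5^5)^(-1) · (1 − (-1)/7^5)^(-1) · (1 − (-1)/11^5)^(-1) · (1 − (1)/13^5)^(-1) · (1 − (1)/17^5)^(-1) · (1 − (-1)/19^5)^(-1) · (1 − (-1)/23^5)^(-1) = 19221914719363107239019289471588875/19296053991287416836128860852453376.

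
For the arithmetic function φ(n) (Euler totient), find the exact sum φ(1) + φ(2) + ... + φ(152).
Σ_{n ≤ 152} φ(n) = 7080

Compute φ(n) for each 1 ≤ n ≤ 152: φ(1) = 1, φ(2) = 1, φ(3) = 2, φ(4) = 2, φ(5) = 4, φ(6) = 2, φ(7) = 6, φ(8) = 4, φ(9) = 6, φ(10) = 4, φ(11) = 10, φ(12) = 4, φ(13) = 12, φ(14) = 6, φ(15) = 8, φ(16) = 8, φ(17) = 16, φ(18) = 6, φ(19) = 18, φ(20) = 8, φ(21) = 12, φ(22) = 10, φ(23) = 22, φ(24) = 8, φ(25) = 20, φ(26) = 12, φ(27) = 18, φ(28) = 12, φ(29) = 28, φ(30) = 8, φ(31) = 30, φ(32) = 16, φ(33) = 20, φ(34) = 16, φ(35) = 24, φ(36) = 12, φ(37) = 36, φ(38) = 18, φ(39) = 24, φ(40) = 16, φ(41) = 40, φ(42) = 12, φ(43) = 42, φ(44) = 20, φ(45) = 24, φ(46) = 22, φ(47) = 46, φ(48) = 16, φ(49) = 42, φ(50) = 20, φ(51) = 32, φ(52) = 24, φ(53) = 52, φ(54) = 18, φ(55) = 40, φ(56) = 24, φ(57) = 36, φ(58) = 28, φ(59) = 58, φ(60) = 16, φ(61) = 60, φ(62) = 30, φ(63) = 36, φ(64) = 32, φ(65) = 48, φ(66) = 20, φ(67) = 66, φ(68) = 32, φ(69) = 44, φ(70) = 24, φ(71) = 70, φ(72) = 24, φ(73) = 72, φ(74) = 36, φ(75) = 40, φ(76) = 36, φ(77) = 60, φ(78) = 24, φ(79) = 78, φ(80) = 32, φ(81) = 54, φ(82) = 40, φ(83) = 82, φ(84) = 24, φ(85) = 64, φ(86) = 42, φ(87) = 56, φ(88) = 40, φ(89) = 88, φ(90) = 24, φ(91) = 72, φ(92) = 44, φ(93) = 60, φ(94) = 46, φ(95) = 72, φ(96) = 32, φ(97) = 96, φ(98) = 42, φ(99) = 60, φ(100) = 40, φ(101) = 100, φ(102) = 32, φ(103) = 102, φ(104) = 48, φ(105) = 48, φ(106) = 52, φ(107) = 106, φ(108) = 36, φ(109) = 108, φ(110) = 40, φ(111) = 72, φ(112) = 48, φ(113) = 112, φ(114) = 36, φ(115) = 88, φ(116) = 56, φ(117) = 72, φ(118) = 58, φ(119) = 96, φ(120) = 32, φ(121) = 110, φ(122) = 60, φ(123) = 80, φ(124) = 60, φ(125) = 100, φ(126) = 36, φ(127) = 126, φ(128) = 64, φ(129) = 84, φ(130) = 48, φ(131) = 130, φ(132) = 40, φ(133) = 108, φ(134) = 66, φ(135) = 72, φ(136) = 64, φ(137) = 136, φ(138) = 44, φ(139) = 138, φ(140) = 48, φ(141) = 92, φ(142) = 70, φ(143) = 120, φ(144) = 48, φ(145) = 112, φ(146) = 72, φ(147) = 84, φ(148) = 72, φ(149) = 148, φ(150) = 40, φ(151) = 150, φ(152) = 72. Summing all 152 values: 7080. (Average order: Σ_{n ≤ x} φ(n) ~ (3/π²) x². For x = 152, (3/π²)·152² ≈ 7022.77.)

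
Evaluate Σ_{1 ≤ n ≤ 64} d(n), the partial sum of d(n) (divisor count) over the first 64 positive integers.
Σ_{n ≤ 64} d(n) = 280

Compute d(n) for each 1 ≤ n ≤ 64: d(1) = 1, d(2) = 2, d(3) = 2, d(4) = 3, d(5) = 2, d(6) = 4, d(7) = 2, d(8) = 4, d(9) = 3, d(10) = 4, d(11) = 2, d(12) = 6, d(13) = 2, d(14) = 4, d(15) = 4, d(16) = 5, d(17) = 2, d(18) = 6, d(19) = 2, d(20) = 6, d(21) = 4, d(22) = 4, d(23) = 2, d(24) = 8, d(25) = 3, d(26) = 4, d(27) = 4, d(28) = 6, d(29) = 2, d(30) = 8, d(31) = 2, d(32) = 6, d(33) = 4, d(34) = 4, d(35) = 4, d(36) = 9, d(37) = 2, d(38) = 4, d(39) = 4, d(40) = 8, d(41) = 2, d(42) = 8, d(43) = 2, d(44) = 6, d(45) = 6, d(46) = 4, d(47) = 2, d(48) = 10, d(49) = 3, d(50) = 6, d(51) = 4, d(52) = 6, d(53) = 2, d(54) = 8, d(55) = 4, d(56) = 8, d(57) = 4, d(58) = 4, d(59) = 2, d(60) = 12, d(61) = 2, d(62) = 4, d(63) = 6, d(64) = 7. Summing all 64 values: 280. (Dirichlet's divisor formula: Σ_{n ≤ x} d(n) = x ln(x) + (2γ − 1) x + O(√x). For x = 64, the asymptotic estimate is ≈ 276.05.)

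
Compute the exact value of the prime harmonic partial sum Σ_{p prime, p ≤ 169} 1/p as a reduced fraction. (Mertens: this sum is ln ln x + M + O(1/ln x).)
Σ 1/p = 1840793455149223796977553240989608507934961889604586193282330007699/962947420735983927056946215901134429196419130606213075415963491270

π(169) = 39, so the primes ≤ 169 are [2, 3, 5, 7, 11, 13, 17, 19, 23, 29, 31, 37, 41, 43, 47, 53, 59, 61, 67, 71, 73, 79, 83, 89, 97, 101, 103, 107, 109, 113, 127, 131, 137, 139, 149, 151, 157, 163, 167]. Summing 1/p over these primes: 1840793455149223796977553240989608507934961889604586193282330007699/962947420735983927056946215901134429196419130606213075415963491270 ≈ 1.9116. Mertens estimate ln ln(169) + 0.2615 ≈ 1.8966.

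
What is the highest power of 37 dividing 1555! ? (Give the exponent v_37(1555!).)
v_37(1555!) = 43

Legendre's formula: v_p(n!) = Σ_{k ≥ 1} ⌊n / p^k⌋. For p = 37, n = 1555, the terms are:
  ⌊1555/37^1⌋ = ⌊1555/37⌋ = 42
  ⌊1555/37^2⌋ = ⌊1555/1369⌋ = 1
(the next term ⌊1555/37^3⌋ = 0, terminating the sum). Summing: v_37(1555!) = 42 + 1 = 43.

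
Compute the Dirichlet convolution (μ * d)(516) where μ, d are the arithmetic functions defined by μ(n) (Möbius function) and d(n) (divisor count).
(μ * d)(516) = 1

Divisors of 516: [1, 2, 3, 4, 6, 12, 43, 86, 129, 172, 258, 516]. For each d | 516:
  d = 1: μ(1) · d(516/1) = 1 · 12 = 12
  d = 2: μ(2) · d(516/2) = -1 · 8 = -8
  d = 3: μ(3) · d(516/3) = -1 · 6 = -6
  d = 4: μ(4) · d(516/4) = 0 · 4 = 0
  d = 6: μ(6) · d(516/6) = 1 · 4 = 4
  d = 12: μ(12) · d(516/12) = 0 · 2 = 0
  d = 43: μ(43) · d(516/43) = -1 · 6 = -6
  d = 86: μ(86) · d(516/86) = 1 · 4 = 4
  d = 129: μ(129) · d(516/129) = 1 · 3 = 3
  d = 172: μ(172) · d(516/172) = 0 · 2 = 0
  d = 258: μ(258) · d(516/258) = -1 · 2 = -2
  d = 516: μ(516) · d(516/516) = 0 · 1 = 0
Summing: (μ * d)(516) = 12 + -8 + -6 + 0 + 4 + 0 + -6 + 4 + 3 + 0 + -2 + 0 = 1.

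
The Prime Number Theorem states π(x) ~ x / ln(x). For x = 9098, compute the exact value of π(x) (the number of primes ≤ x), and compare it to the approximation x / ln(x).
π(9098) = 1128;  x/ln(x) ≈ 998.05;  relative error ≈ 11.52%.

Directly count primes up to 9098: π(9098) = 1128. The PNT approximation gives 9098/ln(9098) ≈ 9098/9.11581 ≈ 998.05. Relative error (π(x) − x/ln(x)) / π(x) ≈ 11.52%; the approximation is known to undercount slightly (Li(x) is a better estimate).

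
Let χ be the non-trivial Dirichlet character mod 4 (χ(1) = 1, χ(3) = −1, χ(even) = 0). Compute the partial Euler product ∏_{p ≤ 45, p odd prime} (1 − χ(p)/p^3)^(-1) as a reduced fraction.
∏ = 53382899586415799670070183783895/55093305095879233542015487574016

The odd primes p ≤ 45 are [3, 5, 7, 11, 13, 17, 19, 23, 29, 31, 37, 41, 43]. For each, χ(p) = 1 if p ≡ 1 mod 4, χ(p) = −1 if p ≡ 3 mod 4. Taking (1 − χ(p)/p^3)^(-1) = p^3/(p^3 − χ(p)): (1 − (-1)/3^3)^(-1) · (1 − (1)/5^3)^(-1) · (1 − (-1)/7^3)^(-1) · (1 − (-1)/11^3)^(-1) · (1 − (1)/13^3)^(-1) · (1 − (1)/17^3)^(-1) · (1 − (-1)/19^3)^(-1) · (1 − (-1)/23^3)^(-1) · (1 − (1)/29^3)^(-1) · (1 − (-1)/31^3)^(-1) · (1 − (1)/37^3)^(-1) · (1 − (1)/41^3)^(-1) · (1 − (-1)/43^3)^(-1) = 53382899586415799670070183783895/55093305095879233542015487574016.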